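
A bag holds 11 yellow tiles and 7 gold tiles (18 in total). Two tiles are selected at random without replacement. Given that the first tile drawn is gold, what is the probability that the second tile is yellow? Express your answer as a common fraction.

11/17

After removing 1 gold, the bag has 11 yellow out of 17 remaining.
P(second is yellow | given) = 11/17 ≈ 0.6471.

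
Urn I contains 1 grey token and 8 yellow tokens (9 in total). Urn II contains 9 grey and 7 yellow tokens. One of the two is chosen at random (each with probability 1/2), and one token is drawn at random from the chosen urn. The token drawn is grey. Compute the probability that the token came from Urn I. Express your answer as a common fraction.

P(grey | Urn I) = 1/9; P(grey | Urn II) = 9/16.
P(grey) = 1/2·1/9 + 1/2·9/16 = 97/288.
By Bayes' rule, P(Urn I | grey) = 1/18 / 97/288 = 16/97 ≈ 0.1649.

16/97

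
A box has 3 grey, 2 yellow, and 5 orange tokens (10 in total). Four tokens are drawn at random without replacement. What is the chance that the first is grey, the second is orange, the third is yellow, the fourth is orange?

Multiply the conditional probability of each draw in order, without replacement, so each draw removes one from its color and from the total.
P = (3/10) · (5/9) · (2/8) · (4/7) = 1/42 ≈ 0.0238.

1/42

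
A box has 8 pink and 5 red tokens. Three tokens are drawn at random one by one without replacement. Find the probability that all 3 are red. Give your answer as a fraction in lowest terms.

Unordered draws without replacement: count favorable combinations over C(13,3).
Favorable = C(8,0) · C(5,3) = 10; total = C(13,3) = 286.
P = 10/286 = 5/143 ≈ 0.0350.

5/143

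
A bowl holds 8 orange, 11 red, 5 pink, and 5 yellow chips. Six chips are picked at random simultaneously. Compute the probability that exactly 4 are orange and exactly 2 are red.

55/6786

Unordered draws without replacement: count favorable combinations over C(29,6).
Favorable = C(8,4) · C(11,2) · C(5,0) · C(5,0) = 3850; total = C(29,6) = 475020.
P = 3850/475020 = 55/6786 ≈ 0.0081.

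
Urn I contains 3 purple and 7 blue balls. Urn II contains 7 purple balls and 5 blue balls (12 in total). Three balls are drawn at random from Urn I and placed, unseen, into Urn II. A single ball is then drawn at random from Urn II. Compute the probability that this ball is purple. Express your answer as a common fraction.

79/150

Condition on how many of the transferred balls are purple (from Urn I: 3 purple of 10; then Urn II has 15 total).
  0 purple: C(3,0)C(7,3)/C(10,3) = 7/24; then P = 7/15
  1 purple: C(3,1)C(7,2)/C(10,3) = 21/40; then P = 8/15
  2 purple: C(3,2)C(7,1)/C(10,3) = 7/40; then P = 9/15
  3 purple: C(3,3)C(7,0)/C(10,3) = 1/120; then P = 10/15
P(purple from Urn II) = 79/150 ≈ 0.5267.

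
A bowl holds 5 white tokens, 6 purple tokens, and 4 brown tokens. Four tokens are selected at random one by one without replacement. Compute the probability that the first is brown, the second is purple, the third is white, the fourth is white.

Multiply the conditional probability of each draw in order, without replacement, so each draw removes one from its color and from the total.
P = (4/15) · (6/14) · (5/13) · (4/12) = 4/273 ≈ 0.0147.

4/273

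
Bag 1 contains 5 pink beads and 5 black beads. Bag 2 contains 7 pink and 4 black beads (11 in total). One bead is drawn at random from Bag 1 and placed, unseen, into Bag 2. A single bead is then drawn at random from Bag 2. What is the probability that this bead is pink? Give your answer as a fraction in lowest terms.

5/8

Condition on how many of the transferred beads are pink (from Bag 1: 5 pink of 10; then Bag 2 has 12 total).
  0 pink: C(5,0)C(5,1)/C(10,1) = 1/2; then P = 7/12
  1 pink: C(5,1)C(5,0)/C(10,1) = 1/2; then P = 8/12
P(pink from Bag 2) = 5/8 ≈ 0.6250.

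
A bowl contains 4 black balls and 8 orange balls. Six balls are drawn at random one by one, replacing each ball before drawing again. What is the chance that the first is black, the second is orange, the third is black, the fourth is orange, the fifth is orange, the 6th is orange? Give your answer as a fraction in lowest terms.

16/729

Multiply the conditional probability of each draw in order, with replacement (the composition resets each draw).
P = (4/12) · (8/12) · (4/12) · (8/12) · (8/12) · (8/12) = 16/729 ≈ 0.0219.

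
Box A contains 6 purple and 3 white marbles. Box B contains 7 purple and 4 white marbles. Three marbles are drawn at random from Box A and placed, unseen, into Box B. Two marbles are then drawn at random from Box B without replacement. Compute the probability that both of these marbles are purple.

145/364

Condition on how many of the transferred marbles are purple (from Box A: 6 purple of 9; then Box B has 14 total).
  0 purple: C(6,0)C(3,3)/C(9,3) = 1/84; then P = C(7,2)/C(14,2) = 3/13
  1 purple: C(6,1)C(3,2)/C(9,3) = 3/14; then P = C(8,2)/C(14,2) = 4/13
  2 purple: C(6,2)C(3,1)/C(9,3) = 15/28; then P = C(9,2)/C(14,2) = 36/91
  3 purple: C(6,3)C(3,0)/C(9,3) = 5/21; then P = C(10,2)/C(14,2) = 45/91
P(both purple) = 145/364 ≈ 0.3984.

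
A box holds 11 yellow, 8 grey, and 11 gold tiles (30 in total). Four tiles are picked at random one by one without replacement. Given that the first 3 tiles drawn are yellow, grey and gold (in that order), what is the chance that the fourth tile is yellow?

10/27

After removing 1 yellow, 1 grey, 1 gold, the box has 10 yellow out of 27 remaining.
P(fourth is yellow | given) = 10/27 ≈ 0.3704.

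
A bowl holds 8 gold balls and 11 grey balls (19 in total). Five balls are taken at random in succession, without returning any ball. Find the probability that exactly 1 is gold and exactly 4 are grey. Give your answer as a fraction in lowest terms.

Unordered draws without replacement: count favorable combinations over C(19,5).
Favorable = C(8,1) · C(11,4) = 2640; total = C(19,5) = 11628.
P = 2640/11628 = 220/969 ≈ 0.2270.

220/969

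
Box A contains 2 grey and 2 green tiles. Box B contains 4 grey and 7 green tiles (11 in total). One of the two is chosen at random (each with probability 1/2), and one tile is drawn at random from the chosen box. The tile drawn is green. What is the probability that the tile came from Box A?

11/25

P(green | Box A) = 1/2; P(green | Box B) = 7/11.
P(green) = 1/2·1/2 + 1/2·7/11 = 25/44.
By Bayes' rule, P(Box A | green) = 1/4 / 25/44 = 11/25 ≈ 0.4400.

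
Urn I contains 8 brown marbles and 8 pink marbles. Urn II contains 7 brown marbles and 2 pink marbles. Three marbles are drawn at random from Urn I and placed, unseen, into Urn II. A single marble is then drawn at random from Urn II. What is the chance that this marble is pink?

Condition on how many of the transferred marbles are pink (from Urn I: 8 pink of 16; then Urn II has 12 total).
  0 pink: C(8,0)C(8,3)/C(16,3) = 1/10; then P = 2/12
  1 pink: C(8,1)C(8,2)/C(16,3) = 2/5; then P = 3/12
  2 pink: C(8,2)C(8,1)/C(16,3) = 2/5; then P = 4/12
  3 pink: C(8,3)C(8,0)/C(16,3) = 1/10; then P = 5/12
P(pink from Urn II) = 7/24 ≈ 0.2917.

7/24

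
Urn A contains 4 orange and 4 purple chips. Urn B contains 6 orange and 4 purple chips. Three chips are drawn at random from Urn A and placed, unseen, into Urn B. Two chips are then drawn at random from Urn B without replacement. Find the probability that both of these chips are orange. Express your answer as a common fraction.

Condition on how many of the transferred chips are orange (from Urn A: 4 orange of 8; then Urn B has 13 total).
  0 orange: C(4,0)C(4,3)/C(8,3) = 1/14; then P = C(6,2)/C(13,2) = 5/26
  1 orange: C(4,1)C(4,2)/C(8,3) = 3/7; then P = C(7,2)/C(13,2) = 7/26
  2 orange: C(4,2)C(4,1)/C(8,3) = 3/7; then P = C(8,2)/C(13,2) = 14/39
  3 orange: C(4,3)C(4,0)/C(8,3) = 1/14; then P = C(9,2)/C(13,2) = 6/13
P(both orange) = 115/364 ≈ 0.3159.

115/364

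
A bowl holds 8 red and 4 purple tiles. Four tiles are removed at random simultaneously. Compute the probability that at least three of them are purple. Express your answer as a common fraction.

1/15

Sum the hypergeometric tail for j = 3,…,4 purple tiles.
Favorable = C(4,3)·C(8,1) + C(4,4)·C(8,0) = 33; total = C(12,4) = 495.
P = 33/495 = 1/15 ≈ 0.0667.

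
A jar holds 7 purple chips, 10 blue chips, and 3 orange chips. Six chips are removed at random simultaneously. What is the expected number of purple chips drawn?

By linearity of expectation, E[X] = Σ P(draw i is purple); by symmetry each draw (even without replacement) has P(purple) = 7/20.
E[X] = 6 · 7/20 = 21/10 ≈ 2.1000.

21/10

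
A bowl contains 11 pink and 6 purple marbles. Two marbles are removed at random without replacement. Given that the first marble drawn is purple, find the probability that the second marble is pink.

After removing 1 purple, the bowl has 11 pink out of 16 remaining.
P(second is pink | given) = 11/16 ≈ 0.6875.

11/16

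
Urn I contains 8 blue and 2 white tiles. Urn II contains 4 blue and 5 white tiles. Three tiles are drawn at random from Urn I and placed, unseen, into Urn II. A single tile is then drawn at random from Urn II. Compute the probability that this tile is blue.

8/15

Condition on how many of the transferred tiles are blue (from Urn I: 8 blue of 10; then Urn II has 12 total).
  1 blue: C(8,1)C(2,2)/C(10,3) = 1/15; then P = 5/12
  2 blue: C(8,2)C(2,1)/C(10,3) = 7/15; then P = 6/12
  3 blue: C(8,3)C(2,0)/C(10,3) = 7/15; then P = 7/12
P(blue from Urn II) = 8/15 ≈ 0.5333.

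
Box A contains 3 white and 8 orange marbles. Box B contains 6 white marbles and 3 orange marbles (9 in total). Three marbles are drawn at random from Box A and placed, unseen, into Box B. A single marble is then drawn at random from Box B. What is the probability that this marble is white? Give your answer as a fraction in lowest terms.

Condition on how many of the transferred marbles are white (from Box A: 3 white of 11; then Box B has 12 total).
  0 white: C(3,0)C(8,3)/C(11,3) = 56/165; then P = 6/12
  1 white: C(3,1)C(8,2)/C(11,3) = 28/55; then P = 7/12
  2 white: C(3,2)C(8,1)/C(11,3) = 8/55; then P = 8/12
  3 white: C(3,3)C(8,0)/C(11,3) = 1/165; then P = 9/12
P(white from Box B) = 25/44 ≈ 0.5682.

25/44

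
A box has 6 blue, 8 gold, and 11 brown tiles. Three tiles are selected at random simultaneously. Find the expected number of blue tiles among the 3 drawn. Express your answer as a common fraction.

18/25

By linearity of expectation, E[X] = Σ P(draw i is blue); by symmetry each draw (even without replacement) has P(blue) = 6/25.
E[X] = 3 · 6/25 = 18/25 ≈ 0.7200.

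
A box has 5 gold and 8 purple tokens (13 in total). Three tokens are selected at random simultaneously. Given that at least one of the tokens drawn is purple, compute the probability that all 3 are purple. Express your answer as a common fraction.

14/69

P(all 3 purple) = C(8,3)/C(13,3) = 28/143; P(at least one purple) = 1 − C(5,3)/C(13,3) = 138/143.
Since 'all 3 purple' ⊆ 'at least one purple', P(all 3 | at least one) = 28/143 / 138/143 = 14/69 ≈ 0.2029.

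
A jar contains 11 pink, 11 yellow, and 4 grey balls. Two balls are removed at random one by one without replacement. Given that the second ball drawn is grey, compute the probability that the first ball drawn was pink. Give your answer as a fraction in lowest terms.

P(first=pink and the second ball drawn is grey) = (11/26)·(4/25) = 22/325.
P(the second ball drawn is grey) = Σ over first color = 22/325 + 22/325 + 6/325 = 2/13.
By Bayes, P(first=pink | the second ball drawn is grey) = 22/325 / 2/13 = 11/25 ≈ 0.4400.

11/25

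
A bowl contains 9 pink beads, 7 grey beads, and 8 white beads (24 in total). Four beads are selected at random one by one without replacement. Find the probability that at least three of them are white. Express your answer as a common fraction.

Sum the hypergeometric tail for j = 3,…,4 white beads.
Favorable = C(8,3)·C(16,1) + C(8,4)·C(16,0) = 966; total = C(24,4) = 10626.
P = 966/10626 = 1/11 ≈ 0.0909.

1/11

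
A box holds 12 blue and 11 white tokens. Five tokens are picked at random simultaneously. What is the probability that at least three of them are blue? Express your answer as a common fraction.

1667/3059

Sum the hypergeometric tail for j = 3,…,5 blue tokens.
Favorable = C(12,3)·C(11,2) + C(12,4)·C(11,1) + C(12,5)·C(11,0) = 18337; total = C(23,5) = 33649.
P = 18337/33649 = 1667/3059 ≈ 0.5449.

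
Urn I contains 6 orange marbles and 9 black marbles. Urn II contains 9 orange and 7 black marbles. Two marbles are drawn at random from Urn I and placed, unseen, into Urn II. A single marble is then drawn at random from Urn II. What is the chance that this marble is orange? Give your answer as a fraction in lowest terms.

Condition on how many of the transferred marbles are orange (from Urn I: 6 orange of 15; then Urn II has 18 total).
  0 orange: C(6,0)C(9,2)/C(15,2) = 12/35; then P = 9/18
  1 orange: C(6,1)C(9,1)/C(15,2) = 18/35; then P = 10/18
  2 orange: C(6,2)C(9,0)/C(15,2) = 1/7; then P = 11/18
P(orange from Urn II) = 49/90 ≈ 0.5444.

49/90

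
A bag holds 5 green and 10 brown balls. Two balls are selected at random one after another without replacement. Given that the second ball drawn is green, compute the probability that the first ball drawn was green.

P(first=green and the second ball drawn is green) = (5/15)·(4/14) = 2/21.
P(the second ball drawn is green) = Σ over first color = 2/21 + 5/21 = 1/3.
By Bayes, P(first=green | the second ball drawn is green) = 2/21 / 1/3 = 2/7 ≈ 0.2857.

2/7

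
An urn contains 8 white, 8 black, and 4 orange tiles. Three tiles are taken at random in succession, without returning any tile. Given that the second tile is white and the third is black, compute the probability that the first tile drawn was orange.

2/9

P(first=orange and the second tile is white and the third is black) = (4/20)·(8/19)·(8/18) = 32/855.
P(E) = Σ over first color = 56/855 + 56/855 + 32/855 = 16/95.
By Bayes, P(first=orange | E) = 32/855 / 16/95 = 2/9 ≈ 0.2222.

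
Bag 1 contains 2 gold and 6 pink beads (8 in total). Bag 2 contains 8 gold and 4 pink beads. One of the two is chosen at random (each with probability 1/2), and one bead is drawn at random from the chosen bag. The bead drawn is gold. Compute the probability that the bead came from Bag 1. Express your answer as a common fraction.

3/11

P(gold | Bag 1) = 1/4; P(gold | Bag 2) = 2/3.
P(gold) = 1/2·1/4 + 1/2·2/3 = 11/24.
By Bayes' rule, P(Bag 1 | gold) = 1/8 / 11/24 = 3/11 ≈ 0.2727.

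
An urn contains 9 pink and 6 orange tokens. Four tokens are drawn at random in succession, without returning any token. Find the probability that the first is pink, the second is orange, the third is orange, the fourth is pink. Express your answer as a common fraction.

Multiply the conditional probability of each draw in order, without replacement, so each draw removes one from its color and from the total.
P = (9/15) · (6/14) · (5/13) · (8/12) = 6/91 ≈ 0.0659.

6/91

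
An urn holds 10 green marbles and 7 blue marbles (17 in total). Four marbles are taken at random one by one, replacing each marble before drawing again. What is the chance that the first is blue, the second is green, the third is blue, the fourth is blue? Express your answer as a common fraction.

3430/83521

Multiply the conditional probability of each draw in order, with replacement (the composition resets each draw).
P = (7/17) · (10/17) · (7/17) · (7/17) = 3430/83521 ≈ 0.0411.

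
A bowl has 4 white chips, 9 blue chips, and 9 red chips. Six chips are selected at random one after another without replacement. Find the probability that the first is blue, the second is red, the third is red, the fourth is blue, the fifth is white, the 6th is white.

144/124355

Multiply the conditional probability of each draw in order, without replacement, so each draw removes one from its color and from the total.
P = (9/22) · (9/21) · (8/20) · (8/19) · (4/18) · (3/17) = 144/124355 ≈ 0.0012.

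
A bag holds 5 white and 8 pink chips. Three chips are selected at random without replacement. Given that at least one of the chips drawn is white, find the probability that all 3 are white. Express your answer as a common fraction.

P(all 3 white) = C(5,3)/C(13,3) = 5/143; P(at least one white) = 1 − C(8,3)/C(13,3) = 115/143.
Since 'all 3 white' ⊆ 'at least one white', P(all 3 | at least one) = 5/143 / 115/143 = 1/23 ≈ 0.0435.

1/23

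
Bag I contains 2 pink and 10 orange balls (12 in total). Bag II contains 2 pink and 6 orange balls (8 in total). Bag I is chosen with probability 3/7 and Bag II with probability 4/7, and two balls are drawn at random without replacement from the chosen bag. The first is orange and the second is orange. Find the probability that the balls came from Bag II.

P(E | Bag I) = 15/22; P(E | Bag II) = 15/28.
P(E) = 3/7·15/22 + 4/7·15/28 = 645/1078.
By Bayes' rule, P(Bag II | E) = 15/49 / 645/1078 = 22/43 ≈ 0.5116.

22/43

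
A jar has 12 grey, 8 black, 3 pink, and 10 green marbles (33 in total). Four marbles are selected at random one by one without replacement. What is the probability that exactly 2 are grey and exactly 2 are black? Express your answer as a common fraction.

7/155

Unordered draws without replacement: count favorable combinations over C(33,4).
Favorable = C(12,2) · C(8,2) · C(3,0) · C(10,0) = 1848; total = C(33,4) = 40920.
P = 1848/40920 = 7/155 ≈ 0.0452.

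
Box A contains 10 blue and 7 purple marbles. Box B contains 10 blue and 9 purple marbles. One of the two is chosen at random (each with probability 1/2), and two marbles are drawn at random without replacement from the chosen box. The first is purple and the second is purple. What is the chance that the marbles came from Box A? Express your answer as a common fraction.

399/943

P(E | Box A) = 21/136; P(E | Box B) = 4/19.
P(E) = 1/2·21/136 + 1/2·4/19 = 943/5168.
By Bayes' rule, P(Box A | E) = 21/272 / 943/5168 = 399/943 ≈ 0.4231.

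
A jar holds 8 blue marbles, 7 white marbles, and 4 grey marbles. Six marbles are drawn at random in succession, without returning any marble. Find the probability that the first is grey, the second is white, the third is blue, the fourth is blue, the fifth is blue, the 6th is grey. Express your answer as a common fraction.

7/4845

Multiply the conditional probability of each draw in order, without replacement, so each draw removes one from its color and from the total.
P = (4/19) · (7/18) · (8/17) · (7/16) · (6/15) · (3/14) = 7/4845 ≈ 0.0014.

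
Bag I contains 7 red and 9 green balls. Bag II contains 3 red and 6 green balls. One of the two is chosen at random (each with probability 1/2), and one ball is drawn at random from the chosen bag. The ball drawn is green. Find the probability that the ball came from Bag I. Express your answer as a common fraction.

P(green | Bag I) = 9/16; P(green | Bag II) = 2/3.
P(green) = 1/2·9/16 + 1/2·2/3 = 59/96.
By Bayes' rule, P(Bag I | green) = 9/32 / 59/96 = 27/59 ≈ 0.4576.

27/59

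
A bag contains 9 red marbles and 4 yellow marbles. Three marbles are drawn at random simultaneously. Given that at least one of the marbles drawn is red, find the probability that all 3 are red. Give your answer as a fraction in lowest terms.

14/47

P(all 3 red) = C(9,3)/C(13,3) = 42/143; P(at least one red) = 1 − C(4,3)/C(13,3) = 141/143.
Since 'all 3 red' ⊆ 'at least one red', P(all 3 | at least one) = 42/143 / 141/143 = 14/47 ≈ 0.2979.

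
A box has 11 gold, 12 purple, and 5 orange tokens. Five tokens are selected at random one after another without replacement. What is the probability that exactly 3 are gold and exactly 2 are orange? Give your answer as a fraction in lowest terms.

55/3276

Unordered draws without replacement: count favorable combinations over C(28,5).
Favorable = C(11,3) · C(12,0) · C(5,2) = 1650; total = C(28,5) = 98280.
P = 1650/98280 = 55/3276 ≈ 0.0168.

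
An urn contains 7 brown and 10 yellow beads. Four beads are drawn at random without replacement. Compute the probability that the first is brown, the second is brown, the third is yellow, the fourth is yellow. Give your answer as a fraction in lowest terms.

Multiply the conditional probability of each draw in order, without replacement, so each draw removes one from its color and from the total.
P = (7/17) · (6/16) · (10/15) · (9/14) = 9/136 ≈ 0.0662.

9/136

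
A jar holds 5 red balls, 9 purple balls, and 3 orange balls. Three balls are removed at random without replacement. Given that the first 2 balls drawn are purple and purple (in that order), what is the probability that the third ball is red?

After removing 2 purple, the jar has 5 red out of 15 remaining.
P(third is red | given) = 5/15 = 1/3 ≈ 0.3333.

1/3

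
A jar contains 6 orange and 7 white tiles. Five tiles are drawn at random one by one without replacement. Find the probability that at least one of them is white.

427/429

Use the complement: P(at least one white) = 1 − P(no white).
P(none) = C(6,5)/C(13,5) = 6/1287.
So P = 1 − 6/1287 = 427/429 ≈ 0.9953.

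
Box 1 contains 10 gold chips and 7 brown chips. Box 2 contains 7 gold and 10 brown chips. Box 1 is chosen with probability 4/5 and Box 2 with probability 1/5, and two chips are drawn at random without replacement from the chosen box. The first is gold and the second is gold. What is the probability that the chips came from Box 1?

P(E | Box 1) = 45/136; P(E | Box 2) = 21/136.
P(E) = 4/5·45/136 + 1/5·21/136 = 201/680.
By Bayes' rule, P(Box 1 | E) = 9/34 / 201/680 = 60/67 ≈ 0.8955.

60/67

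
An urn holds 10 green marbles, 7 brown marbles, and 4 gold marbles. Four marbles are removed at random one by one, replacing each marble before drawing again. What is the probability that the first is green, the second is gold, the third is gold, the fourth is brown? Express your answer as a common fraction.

Multiply the conditional probability of each draw in order, with replacement (the composition resets each draw).
P = (10/21) · (4/21) · (4/21) · (7/21) = 160/27783 ≈ 0.0058.

160/27783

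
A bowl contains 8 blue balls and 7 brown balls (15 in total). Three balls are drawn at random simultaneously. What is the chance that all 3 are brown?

Unordered draws without replacement: count favorable combinations over C(15,3).
Favorable = C(8,0) · C(7,3) = 35; total = C(15,3) = 455.
P = 35/455 = 1/13 ≈ 0.0769.

1/13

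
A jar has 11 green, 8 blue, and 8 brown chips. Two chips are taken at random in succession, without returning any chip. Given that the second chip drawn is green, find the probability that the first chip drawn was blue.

P(first=blue and the second chip drawn is green) = (8/27)·(11/26) = 44/351.
P(the second chip drawn is green) = Σ over first color = 55/351 + 44/351 + 44/351 = 11/27.
By Bayes, P(first=blue | the second chip drawn is green) = 44/351 / 11/27 = 4/13 ≈ 0.3077.

4/13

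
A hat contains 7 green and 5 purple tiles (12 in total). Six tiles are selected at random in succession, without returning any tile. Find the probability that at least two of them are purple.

Sum the hypergeometric tail for j = 2,…,5 purple tiles.
Favorable = C(5,2)·C(7,4) + C(5,3)·C(7,3) + C(5,4)·C(7,2) + C(5,5)·C(7,1) = 812; total = C(12,6) = 924.
P = 812/924 = 29/33 ≈ 0.8788.

29/33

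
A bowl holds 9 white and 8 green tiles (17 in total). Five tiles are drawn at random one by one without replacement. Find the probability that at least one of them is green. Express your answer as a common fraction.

433/442

Use the complement: P(at least one green) = 1 − P(no green).
P(none) = C(9,5)/C(17,5) = 126/6188.
So P = 1 − 126/6188 = 433/442 ≈ 0.9796.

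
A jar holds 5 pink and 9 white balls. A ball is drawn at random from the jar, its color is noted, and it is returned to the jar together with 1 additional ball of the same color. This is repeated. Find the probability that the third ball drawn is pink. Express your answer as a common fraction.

5/14

Sum over the four possibilities for the first two draws (pink/not-pink each), tracking how the pink count and total change by +1 per draw.
P(third is pink) = 5/14 ≈ 0.3571. (In a Pólya urn every draw has the same marginal probability 5/14.)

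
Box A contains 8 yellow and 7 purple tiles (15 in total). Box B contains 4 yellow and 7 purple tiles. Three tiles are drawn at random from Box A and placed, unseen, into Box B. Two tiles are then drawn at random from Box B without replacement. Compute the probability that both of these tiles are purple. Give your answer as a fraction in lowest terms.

157/455

Condition on how many of the transferred tiles are purple (from Box A: 7 purple of 15; then Box B has 14 total).
  0 purple: C(7,0)C(8,3)/C(15,3) = 8/65; then P = C(7,2)/C(14,2) = 3/13
  1 purple: C(7,1)C(8,2)/C(15,3) = 28/65; then P = C(8,2)/C(14,2) = 4/13
  2 purple: C(7,2)C(8,1)/C(15,3) = 24/65; then P = C(9,2)/C(14,2) = 36/91
  3 purple: C(7,3)C(8,0)/C(15,3) = 1/13; then P = C(10,2)/C(14,2) = 45/91
P(both purple) = 157/455 ≈ 0.3451.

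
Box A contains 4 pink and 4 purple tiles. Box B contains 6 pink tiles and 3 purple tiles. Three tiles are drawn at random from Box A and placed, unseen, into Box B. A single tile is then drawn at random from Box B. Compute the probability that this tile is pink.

Condition on how many of the transferred tiles are pink (from Box A: 4 pink of 8; then Box B has 12 total).
  0 pink: C(4,0)C(4,3)/C(8,3) = 1/14; then P = 6/12
  1 pink: C(4,1)C(4,2)/C(8,3) = 3/7; then P = 7/12
  2 pink: C(4,2)C(4,1)/C(8,3) = 3/7; then P = 8/12
  3 pink: C(4,3)C(4,0)/C(8,3) = 1/14; then P = 9/12
P(pink from Box B) = 5/8 ≈ 0.6250.

5/8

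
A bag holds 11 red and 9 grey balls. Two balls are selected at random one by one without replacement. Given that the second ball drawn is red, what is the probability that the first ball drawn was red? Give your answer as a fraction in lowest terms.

P(first=red and the second ball drawn is red) = (11/20)·(10/19) = 11/38.
P(the second ball drawn is red) = Σ over first color = 11/38 + 99/380 = 11/20.
By Bayes, P(first=red | the second ball drawn is red) = 11/38 / 11/20 = 10/19 ≈ 0.5263.

10/19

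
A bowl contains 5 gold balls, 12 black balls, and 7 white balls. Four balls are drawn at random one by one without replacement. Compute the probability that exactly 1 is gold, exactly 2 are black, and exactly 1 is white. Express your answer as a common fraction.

5/23

Unordered draws without replacement: count favorable combinations over C(24,4).
Favorable = C(5,1) · C(12,2) · C(7,1) = 2310; total = C(24,4) = 10626.
P = 2310/10626 = 5/23 ≈ 0.2174.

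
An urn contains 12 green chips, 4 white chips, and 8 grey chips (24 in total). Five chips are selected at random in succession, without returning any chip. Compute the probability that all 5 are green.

Unordered draws without replacement: count favorable combinations over C(24,5).
Favorable = C(12,5) · C(4,0) · C(8,0) = 792; total = C(24,5) = 42504.
P = 792/42504 = 3/161 ≈ 0.0186.

3/161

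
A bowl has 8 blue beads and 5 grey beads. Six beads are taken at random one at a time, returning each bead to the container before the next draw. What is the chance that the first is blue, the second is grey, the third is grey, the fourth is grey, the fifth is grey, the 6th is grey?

25000/4826809

Multiply the conditional probability of each draw in order, with replacement (the composition resets each draw).
P = (8/13) · (5/13) · (5/13) · (5/13) · (5/13) · (5/13) = 25000/4826809 ≈ 0.0052.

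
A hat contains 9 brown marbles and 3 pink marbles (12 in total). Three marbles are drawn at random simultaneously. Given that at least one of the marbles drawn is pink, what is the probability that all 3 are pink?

1/136

P(all 3 pink) = C(3,3)/C(12,3) = 1/220; P(at least one pink) = 1 − C(9,3)/C(12,3) = 34/55.
Since 'all 3 pink' ⊆ 'at least one pink', P(all 3 | at least one) = 1/220 / 34/55 = 1/136 ≈ 0.0074.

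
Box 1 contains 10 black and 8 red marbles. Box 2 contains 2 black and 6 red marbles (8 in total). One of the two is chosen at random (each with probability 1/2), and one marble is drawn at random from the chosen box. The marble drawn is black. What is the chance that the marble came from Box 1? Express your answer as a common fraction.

P(black | Box 1) = 5/9; P(black | Box 2) = 1/4.
P(black) = 1/2·5/9 + 1/2·1/4 = 29/72.
By Bayes' rule, P(Box 1 | black) = 5/18 / 29/72 = 20/29 ≈ 0.6897.

20/29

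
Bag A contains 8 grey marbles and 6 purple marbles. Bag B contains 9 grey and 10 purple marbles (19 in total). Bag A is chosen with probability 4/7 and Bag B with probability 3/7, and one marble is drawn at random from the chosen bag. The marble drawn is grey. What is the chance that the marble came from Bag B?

189/493

P(grey | Bag A) = 4/7; P(grey | Bag B) = 9/19.
P(grey) = 4/7·4/7 + 3/7·9/19 = 493/931.
By Bayes' rule, P(Bag B | grey) = 27/133 / 493/931 = 189/493 ≈ 0.3834.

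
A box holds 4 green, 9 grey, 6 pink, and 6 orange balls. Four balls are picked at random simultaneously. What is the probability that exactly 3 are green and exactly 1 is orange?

12/6325

Unordered draws without replacement: count favorable combinations over C(25,4).
Favorable = C(4,3) · C(9,0) · C(6,0) · C(6,1) = 24; total = C(25,4) = 12650.
P = 24/12650 = 12/6325 ≈ 0.0019.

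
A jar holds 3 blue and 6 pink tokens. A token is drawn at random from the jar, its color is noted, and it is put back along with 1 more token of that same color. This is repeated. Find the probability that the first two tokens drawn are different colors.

2/5

Either pink then blue, or blue then pink; after the first draw the total is 10.
P = (6/9)·(3/10) + (3/9)·(6/10) = 2/5 ≈ 0.4000.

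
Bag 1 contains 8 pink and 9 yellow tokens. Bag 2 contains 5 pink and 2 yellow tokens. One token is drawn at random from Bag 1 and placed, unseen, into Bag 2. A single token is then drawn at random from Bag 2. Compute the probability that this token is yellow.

Condition on how many of the transferred tokens are yellow (from Bag 1: 9 yellow of 17; then Bag 2 has 8 total).
  0 yellow: C(9,0)C(8,1)/C(17,1) = 8/17; then P = 2/8
  1 yellow: C(9,1)C(8,0)/C(17,1) = 9/17; then P = 3/8
P(yellow from Bag 2) = 43/136 ≈ 0.3162.

43/136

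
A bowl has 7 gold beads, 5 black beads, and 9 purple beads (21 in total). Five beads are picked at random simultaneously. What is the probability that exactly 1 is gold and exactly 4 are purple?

14/323

Unordered draws without replacement: count favorable combinations over C(21,5).
Favorable = C(7,1) · C(5,0) · C(9,4) = 882; total = C(21,5) = 20349.
P = 882/20349 = 14/323 ≈ 0.0433.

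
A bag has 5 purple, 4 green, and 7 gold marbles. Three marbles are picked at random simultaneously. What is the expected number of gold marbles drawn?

21/16

By linearity of expectation, E[X] = Σ P(draw i is gold); by symmetry each draw (even without replacement) has P(gold) = 7/16.
E[X] = 3 · 7/16 = 21/16 ≈ 1.3125.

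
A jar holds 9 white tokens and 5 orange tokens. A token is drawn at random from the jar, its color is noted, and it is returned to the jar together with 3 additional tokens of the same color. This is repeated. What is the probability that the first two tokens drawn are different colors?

Either white then orange, or orange then white; after the first draw the total is 17.
P = (9/14)·(5/17) + (5/14)·(9/17) = 45/119 ≈ 0.3782.

45/119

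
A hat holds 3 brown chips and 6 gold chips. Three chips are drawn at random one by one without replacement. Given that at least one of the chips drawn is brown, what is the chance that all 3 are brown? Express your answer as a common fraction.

P(all 3 brown) = C(3,3)/C(9,3) = 1/84; P(at least one brown) = 1 − C(6,3)/C(9,3) = 16/21.
Since 'all 3 brown' ⊆ 'at least one brown', P(all 3 | at least one) = 1/84 / 16/21 = 1/64 ≈ 0.0156.

1/64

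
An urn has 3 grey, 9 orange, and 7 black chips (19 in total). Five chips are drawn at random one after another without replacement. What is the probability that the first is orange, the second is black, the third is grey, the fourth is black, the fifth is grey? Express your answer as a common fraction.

Multiply the conditional probability of each draw in order, without replacement, so each draw removes one from its color and from the total.
P = (9/19) · (7/18) · (3/17) · (6/16) · (2/15) = 21/12920 ≈ 0.0016.

21/12920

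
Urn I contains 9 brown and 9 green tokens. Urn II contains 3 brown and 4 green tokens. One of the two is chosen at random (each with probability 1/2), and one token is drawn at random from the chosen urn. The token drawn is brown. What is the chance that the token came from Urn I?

P(brown | Urn I) = 1/2; P(brown | Urn II) = 3/7.
P(brown) = 1/2·1/2 + 1/2·3/7 = 13/28.
By Bayes' rule, P(Urn I | brown) = 1/4 / 13/28 = 7/13 ≈ 0.5385.

7/13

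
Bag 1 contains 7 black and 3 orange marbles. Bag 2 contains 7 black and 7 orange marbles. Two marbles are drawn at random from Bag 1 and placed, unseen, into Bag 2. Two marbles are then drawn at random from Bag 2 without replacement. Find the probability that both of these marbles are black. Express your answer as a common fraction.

469/1800

Condition on how many of the transferred marbles are black (from Bag 1: 7 black of 10; then Bag 2 has 16 total).
  0 black: C(7,0)C(3,2)/C(10,2) = 1/15; then P = C(7,2)/C(16,2) = 7/40
  1 black: C(7,1)C(3,1)/C(10,2) = 7/15; then P = C(8,2)/C(16,2) = 7/30
  2 black: C(7,2)C(3,0)/C(10,2) = 7/15; then P = C(9,2)/C(16,2) = 3/10
P(both black) = 469/1800 ≈ 0.2606.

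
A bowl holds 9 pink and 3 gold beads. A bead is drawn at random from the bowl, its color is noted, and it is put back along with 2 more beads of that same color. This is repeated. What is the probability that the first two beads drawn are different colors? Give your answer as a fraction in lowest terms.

Either pink then gold, or gold then pink; after the first draw the total is 14.
P = (9/12)·(3/14) + (3/12)·(9/14) = 9/28 ≈ 0.3214.

9/28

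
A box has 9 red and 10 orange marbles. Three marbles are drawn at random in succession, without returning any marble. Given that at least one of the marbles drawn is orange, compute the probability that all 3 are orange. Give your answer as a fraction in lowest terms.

8/59

P(all 3 orange) = C(10,3)/C(19,3) = 40/323; P(at least one orange) = 1 − C(9,3)/C(19,3) = 295/323.
Since 'all 3 orange' ⊆ 'at least one orange', P(all 3 | at least one) = 40/323 / 295/323 = 8/59 ≈ 0.1356.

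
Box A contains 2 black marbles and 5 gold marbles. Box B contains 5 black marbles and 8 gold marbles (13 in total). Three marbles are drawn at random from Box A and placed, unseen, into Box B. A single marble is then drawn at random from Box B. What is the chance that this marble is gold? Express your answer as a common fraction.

Condition on how many of the transferred marbles are gold (from Box A: 5 gold of 7; then Box B has 16 total).
  1 gold: C(5,1)C(2,2)/C(7,3) = 1/7; then P = 9/16
  2 gold: C(5,2)C(2,1)/C(7,3) = 4/7; then P = 10/16
  3 gold: C(5,3)C(2,0)/C(7,3) = 2/7; then P = 11/16
P(gold from Box B) = 71/112 ≈ 0.6339.

71/112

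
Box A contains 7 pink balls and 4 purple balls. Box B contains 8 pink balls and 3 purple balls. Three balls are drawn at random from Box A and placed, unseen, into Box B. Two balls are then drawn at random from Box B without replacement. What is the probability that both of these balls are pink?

349/715

Condition on how many of the transferred balls are pink (from Box A: 7 pink of 11; then Box B has 14 total).
  0 pink: C(7,0)C(4,3)/C(11,3) = 4/165; then P = C(8,2)/C(14,2) = 4/13
  1 pink: C(7,1)C(4,2)/C(11,3) = 14/55; then P = C(9,2)/C(14,2) = 36/91
  2 pink: C(7,2)C(4,1)/C(11,3) = 28/55; then P = C(10,2)/C(14,2) = 45/91
  3 pink: C(7,3)C(4,0)/C(11,3) = 7/33; then P = C(11,2)/C(14,2) = 55/91
P(both pink) = 349/715 ≈ 0.4881.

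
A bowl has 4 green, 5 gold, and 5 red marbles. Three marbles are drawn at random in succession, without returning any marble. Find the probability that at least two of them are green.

16/91

Sum the hypergeometric tail for j = 2,…,3 green marbles.
Favorable = C(4,2)·C(10,1) + C(4,3)·C(10,0) = 64; total = C(14,3) = 364.
P = 64/364 = 16/91 ≈ 0.1758.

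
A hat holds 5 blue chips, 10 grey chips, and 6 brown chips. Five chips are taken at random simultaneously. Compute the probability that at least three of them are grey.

1018/2261

Sum the hypergeometric tail for j = 3,…,5 grey chips.
Favorable = C(10,3)·C(11,2) + C(10,4)·C(11,1) + C(10,5)·C(11,0) = 9162; total = C(21,5) = 20349.
P = 9162/20349 = 1018/2261 ≈ 0.4502.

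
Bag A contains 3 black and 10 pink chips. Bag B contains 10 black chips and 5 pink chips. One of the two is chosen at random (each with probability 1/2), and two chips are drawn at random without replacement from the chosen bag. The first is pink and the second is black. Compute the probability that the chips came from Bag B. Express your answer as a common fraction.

26/47

P(E | Bag A) = 5/26; P(E | Bag B) = 5/21.
P(E) = 1/2·5/26 + 1/2·5/21 = 235/1092.
By Bayes' rule, P(Bag B | E) = 5/42 / 235/1092 = 26/47 ≈ 0.5532.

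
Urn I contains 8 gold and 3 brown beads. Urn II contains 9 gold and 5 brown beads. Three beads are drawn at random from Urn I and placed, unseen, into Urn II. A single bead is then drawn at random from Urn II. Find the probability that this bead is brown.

64/187

Condition on how many of the transferred beads are brown (from Urn I: 3 brown of 11; then Urn II has 17 total).
  0 brown: C(3,0)C(8,3)/C(11,3) = 56/165; then P = 5/17
  1 brown: C(3,1)C(8,2)/C(11,3) = 28/55; then P = 6/17
  2 brown: C(3,2)C(8,1)/C(11,3) = 8/55; then P = 7/17
  3 brown: C(3,3)C(8,0)/C(11,3) = 1/165; then P = 8/17
P(brown from Urn II) = 64/187 ≈ 0.3422.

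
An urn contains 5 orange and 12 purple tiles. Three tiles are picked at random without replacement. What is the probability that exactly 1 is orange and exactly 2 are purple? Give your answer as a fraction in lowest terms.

33/68

Unordered draws without replacement: count favorable combinations over C(17,3).
Favorable = C(5,1) · C(12,2) = 330; total = C(17,3) = 680.
P = 330/680 = 33/68 ≈ 0.4853.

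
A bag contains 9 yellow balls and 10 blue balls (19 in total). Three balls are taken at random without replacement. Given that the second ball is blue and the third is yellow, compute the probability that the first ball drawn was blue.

9/17

P(first=blue and the second ball is blue and the third is yellow) = (10/19)·(9/18)·(9/17) = 45/323.
P(E) = Σ over first color = 40/323 + 45/323 = 5/19.
By Bayes, P(first=blue | E) = 45/323 / 5/19 = 9/17 ≈ 0.5294.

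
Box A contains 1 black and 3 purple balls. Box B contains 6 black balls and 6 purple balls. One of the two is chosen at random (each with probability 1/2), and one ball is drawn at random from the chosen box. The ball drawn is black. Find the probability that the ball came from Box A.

1/3

P(black | Box A) = 1/4; P(black | Box B) = 1/2.
P(black) = 1/2·1/4 + 1/2·1/2 = 3/8.
By Bayes' rule, P(Box A | black) = 1/8 / 3/8 = 1/3 ≈ 0.3333.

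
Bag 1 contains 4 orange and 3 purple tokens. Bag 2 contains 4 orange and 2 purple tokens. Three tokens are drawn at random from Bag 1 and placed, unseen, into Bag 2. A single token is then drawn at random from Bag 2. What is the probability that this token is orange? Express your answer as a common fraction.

Condition on how many of the transferred tokens are orange (from Bag 1: 4 orange of 7; then Bag 2 has 9 total).
  0 orange: C(4,0)C(3,3)/C(7,3) = 1/35; then P = 4/9
  1 orange: C(4,1)C(3,2)/C(7,3) = 12/35; then P = 5/9
  2 orange: C(4,2)C(3,1)/C(7,3) = 18/35; then P = 6/9
  3 orange: C(4,3)C(3,0)/C(7,3) = 4/35; then P = 7/9
P(orange from Bag 2) = 40/63 ≈ 0.6349.

40/63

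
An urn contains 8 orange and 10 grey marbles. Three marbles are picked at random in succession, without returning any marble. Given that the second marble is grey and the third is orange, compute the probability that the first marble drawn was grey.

P(first=grey and the second marble is grey and the third is orange) = (10/18)·(9/17)·(8/16) = 5/34.
P(E) = Σ over first color = 35/306 + 5/34 = 40/153.
By Bayes, P(first=grey | E) = 5/34 / 40/153 = 9/16 ≈ 0.5625.

9/16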